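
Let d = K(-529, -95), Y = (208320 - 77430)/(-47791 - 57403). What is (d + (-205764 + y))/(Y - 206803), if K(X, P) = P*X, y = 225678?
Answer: -3690678893/10877282836 ≈ -0.33930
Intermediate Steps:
Y = -65445/52597 (Y = 130890/(-105194) = 130890*(-1/105194) = -65445/52597 ≈ -1.2443)
d = 50255 (d = -95*(-529) = 50255)
(d + (-205764 + y))/(Y - 206803) = (50255 + (-205764 + 225678))/(-65445/52597 - 206803) = (50255 + 19914)/(-10877282836/52597) = 70169*(-52597/10877282836) = -3690678893/10877282836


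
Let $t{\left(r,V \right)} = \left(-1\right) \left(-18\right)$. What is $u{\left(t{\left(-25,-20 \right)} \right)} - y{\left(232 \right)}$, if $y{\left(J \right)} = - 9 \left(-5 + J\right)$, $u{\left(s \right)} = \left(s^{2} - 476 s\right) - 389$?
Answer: $-6590$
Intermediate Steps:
$t{\left(r,V \right)} = 18$
$u{\left(s \right)} = -389 + s^{2} - 476 s$
$y{\left(J \right)} = 45 - 9 J$
$u{\left(t{\left(-25,-20 \right)} \right)} - y{\left(232 \right)} = \left(-389 + 18^{2} - 8568\right) - \left(45 - 2088\right) = \left(-389 + 324 - 8568\right) - \left(45 - 2088\right) = -8633 - -2043 = -8633 + 2043 = -6590$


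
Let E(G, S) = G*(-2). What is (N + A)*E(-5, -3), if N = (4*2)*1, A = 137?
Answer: 1450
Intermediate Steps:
E(G, S) = -2*G
N = 8 (N = 8*1 = 8)
(N + A)*E(-5, -3) = (8 + 137)*(-2*(-5)) = 145*10 = 1450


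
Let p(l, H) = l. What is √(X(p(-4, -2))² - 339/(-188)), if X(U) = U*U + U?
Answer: √1288317/94 ≈ 12.075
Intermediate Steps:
X(U) = U + U² (X(U) = U² + U = U + U²)
√(X(p(-4, -2))² - 339/(-188)) = √((-4*(1 - 4))² - 339/(-188)) = √((-4*(-3))² - 339*(-1/188)) = √(12² + 339/188) = √(144 + 339/188) = √(27411/188) = √1288317/94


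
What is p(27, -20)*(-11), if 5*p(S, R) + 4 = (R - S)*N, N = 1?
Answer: 561/5 ≈ 112.20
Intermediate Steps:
p(S, R) = -⅘ - S/5 + R/5 (p(S, R) = -⅘ + ((R - S)*1)/5 = -⅘ + (R - S)/5 = -⅘ + (-S/5 + R/5) = -⅘ - S/5 + R/5)
p(27, -20)*(-11) = (-⅘ - ⅕*27 + (⅕)*(-20))*(-11) = (-⅘ - 27/5 - 4)*(-11) = -51/5*(-11) = 561/5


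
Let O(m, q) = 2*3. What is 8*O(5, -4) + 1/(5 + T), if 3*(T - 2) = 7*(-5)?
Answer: 669/14 ≈ 47.786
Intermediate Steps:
T = -29/3 (T = 2 + (7*(-5))/3 = 2 + (1/3)*(-35) = 2 - 35/3 = -29/3 ≈ -9.6667)
O(m, q) = 6
8*O(5, -4) + 1/(5 + T) = 8*6 + 1/(5 - 29/3) = 48 + 1/(-14/3) = 48 - 3/14 = 669/14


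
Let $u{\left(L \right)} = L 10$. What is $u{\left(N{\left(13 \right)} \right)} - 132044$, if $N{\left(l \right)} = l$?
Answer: $-131914$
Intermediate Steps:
$u{\left(L \right)} = 10 L$
$u{\left(N{\left(13 \right)} \right)} - 132044 = 10 \cdot 13 - 132044 = 130 - 132044 = -131914$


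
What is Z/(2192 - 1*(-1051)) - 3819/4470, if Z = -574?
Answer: -4983599/4832070 ≈ -1.0314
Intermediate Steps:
Z/(2192 - 1*(-1051)) - 3819/4470 = -574/(2192 - 1*(-1051)) - 3819/4470 = -574/(2192 + 1051) - 3819*1/4470 = -574/3243 - 1273/1490 = -4983599/4832070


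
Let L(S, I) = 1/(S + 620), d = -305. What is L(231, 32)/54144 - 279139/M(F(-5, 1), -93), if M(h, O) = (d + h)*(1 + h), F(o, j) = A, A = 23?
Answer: 1900378313/46076544 ≈ 41.244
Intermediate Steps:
L(S, I) = 1/(620 + S)
F(o, j) = 23
M(h, O) = (1 + h)*(-305 + h) (M(h, O) = (-305 + h)*(1 + h) = (1 + h)*(-305 + h))
L(231, 32)/54144 - 279139/M(F(-5, 1), -93) = 1/((620 + 231)*54144) - 279139/(-305 + 23² - 304*23) = (1/54144)/851 - 279139/(-305 + 529 - 6992) = (1/851)*(1/54144) - 279139/(-6768) = 1/46076544 - 279139*(-1/6768) = 1/46076544 + 279139/6768 = 1900378313/46076544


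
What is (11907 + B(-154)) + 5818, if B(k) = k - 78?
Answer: 17493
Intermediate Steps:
B(k) = -78 + k
(11907 + B(-154)) + 5818 = (11907 + (-78 - 154)) + 5818 = (11907 - 232) + 5818 = 11675 + 5818 = 17493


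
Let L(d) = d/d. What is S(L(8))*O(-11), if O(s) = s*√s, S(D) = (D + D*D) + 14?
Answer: -176*I*√11 ≈ -583.73*I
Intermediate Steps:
L(d) = 1
S(D) = 14 + D + D² (S(D) = (D + D²) + 14 = 14 + D + D²)
O(s) = s^(3/2)
S(L(8))*O(-11) = (14 + 1 + 1²)*(-11)^(3/2) = (14 + 1 + 1)*(-11*I*√11) = 16*(-11*I*√11) = -176*I*√11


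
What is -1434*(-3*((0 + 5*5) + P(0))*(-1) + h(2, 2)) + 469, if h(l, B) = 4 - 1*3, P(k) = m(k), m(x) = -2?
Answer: -99911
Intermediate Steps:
P(k) = -2
h(l, B) = 1 (h(l, B) = 4 - 3 = 1)
-1434*(-3*((0 + 5*5) + P(0))*(-1) + h(2, 2)) + 469 = -1434*(-3*((0 + 5*5) - 2)*(-1) + 1) + 469 = -1434*(-3*((0 + 25) - 2)*(-1) + 1) + 469 = -1434*(-3*(25 - 2)*(-1) + 1) + 469 = -1434*(-69*(-1) + 1) + 469 = -1434*(-3*(-23) + 1) + 469 = -1434*(69 + 1) + 469 = -1434*70 + 469 = -100380 + 469 = -99911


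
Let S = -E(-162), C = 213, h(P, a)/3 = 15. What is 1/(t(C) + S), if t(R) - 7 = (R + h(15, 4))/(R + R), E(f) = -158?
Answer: 71/11758 ≈ 0.0060384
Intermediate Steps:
h(P, a) = 45 (h(P, a) = 3*15 = 45)
t(R) = 7 + (45 + R)/(2*R) (t(R) = 7 + (R + 45)/(R + R) = 7 + (45 + R)/((2*R)) = 7 + (45 + R)*(1/(2*R)) = 7 + (45 + R)/(2*R))
S = 158 (S = -1*(-158) = 158)
1/(t(C) + S) = 1/((15/2)*(3 + 213)/213 + 158) = 1/((15/2)*(1/213)*216 + 158) = 1/(540/71 + 158) = 1/(11758/71) = 71/11758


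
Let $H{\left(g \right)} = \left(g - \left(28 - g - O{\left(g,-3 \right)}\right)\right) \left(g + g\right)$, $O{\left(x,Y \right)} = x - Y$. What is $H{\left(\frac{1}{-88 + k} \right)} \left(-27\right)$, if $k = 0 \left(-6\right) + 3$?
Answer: $- \frac{114912}{7225} \approx -15.905$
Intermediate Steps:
$k = 3$ ($k = 0 + 3 = 3$)
$H{\left(g \right)} = 2 g \left(-25 + 3 g\right)$ ($H{\left(g \right)} = \left(g + \left(\left(\left(g - -3\right) + g\right) - 28\right)\right) \left(g + g\right) = \left(g + \left(\left(\left(g + 3\right) + g\right) - 28\right)\right) 2 g = \left(g + \left(\left(\left(3 + g\right) + g\right) - 28\right)\right) 2 g = \left(g + \left(\left(3 + 2 g\right) - 28\right)\right) 2 g = \left(g + \left(-25 + 2 g\right)\right) 2 g = \left(-25 + 3 g\right) 2 g = 2 g \left(-25 + 3 g\right)$)
$H{\left(\frac{1}{-88 + k} \right)} \left(-27\right) = \frac{2 \left(-25 + \frac{3}{-88 + 3}\right)}{-88 + 3} \left(-27\right) = \frac{2 \left(-25 + \frac{3}{-85}\right)}{-85} \left(-27\right) = 2 \left(- \frac{1}{85}\right) \left(-25 + 3 \left(- \frac{1}{85}\right)\right) \left(-27\right) = 2 \left(- \frac{1}{85}\right) \left(-25 - \frac{3}{85}\right) \left(-27\right) = 2 \left(- \frac{1}{85}\right) \left(- \frac{2128}{85}\right) \left(-27\right) = \frac{4256}{7225} \left(-27\right) = - \frac{114912}{7225}$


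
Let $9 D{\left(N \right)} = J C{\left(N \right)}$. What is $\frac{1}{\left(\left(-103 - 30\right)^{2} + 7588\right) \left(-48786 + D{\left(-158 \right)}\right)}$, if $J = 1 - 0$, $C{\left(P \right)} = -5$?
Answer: $- \frac{9}{11098599883} \approx -8.1091 \cdot 10^{-10}$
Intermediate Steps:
$J = 1$ ($J = 1 + 0 = 1$)
$D{\left(N \right)} = - \frac{5}{9}$ ($D{\left(N \right)} = \frac{1 \left(-5\right)}{9} = \frac{1}{9} \left(-5\right) = - \frac{5}{9}$)
$\frac{1}{\left(\left(-103 - 30\right)^{2} + 7588\right) \left(-48786 + D{\left(-158 \right)}\right)} = \frac{1}{\left(\left(-103 - 30\right)^{2} + 7588\right) \left(-48786 - \frac{5}{9}\right)} = \frac{1}{\left(\left(-133\right)^{2} + 7588\right) \left(- \frac{439079}{9}\right)} = \frac{1}{\left(17689 + 7588\right) \left(- \frac{439079}{9}\right)} = \frac{1}{25277 \left(- \frac{439079}{9}\right)} = \frac{1}{- \frac{11098599883}{9}} = - \frac{9}{11098599883}$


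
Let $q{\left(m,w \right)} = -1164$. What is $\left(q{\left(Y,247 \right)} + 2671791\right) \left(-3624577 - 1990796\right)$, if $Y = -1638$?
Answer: $-14996566748871$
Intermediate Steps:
$\left(q{\left(Y,247 \right)} + 2671791\right) \left(-3624577 - 1990796\right) = \left(-1164 + 2671791\right) \left(-3624577 - 1990796\right) = 2670627 \left(-5615373\right) = -14996566748871$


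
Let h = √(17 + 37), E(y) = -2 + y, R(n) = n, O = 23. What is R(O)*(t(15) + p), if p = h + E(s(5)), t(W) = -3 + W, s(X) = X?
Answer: 345 + 69*√6 ≈ 514.01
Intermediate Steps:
h = 3*√6 (h = √54 = 3*√6 ≈ 7.3485)
p = 3 + 3*√6 (p = 3*√6 + (-2 + 5) = 3*√6 + 3 = 3 + 3*√6 ≈ 10.348)
R(O)*(t(15) + p) = 23*((-3 + 15) + (3 + 3*√6)) = 23*(12 + (3 + 3*√6)) = 23*(15 + 3*√6) = 345 + 69*√6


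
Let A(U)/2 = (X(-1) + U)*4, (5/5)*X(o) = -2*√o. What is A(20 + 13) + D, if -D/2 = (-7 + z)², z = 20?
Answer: -74 - 16*I ≈ -74.0 - 16.0*I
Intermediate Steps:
D = -338 (D = -2*(-7 + 20)² = -2*13² = -2*169 = -338)
X(o) = -2*√o
A(U) = -16*I + 8*U (A(U) = 2*((-2*I + U)*4) = 2*((U - 2*I)*4) = 2*(-8*I + 4*U) = -16*I + 8*U)
A(20 + 13) + D = (-16*I + 8*(20 + 13)) - 338 = (-16*I + 8*33) - 338 = (-16*I + 264) - 338 = (264 - 16*I) - 338 = -74 - 16*I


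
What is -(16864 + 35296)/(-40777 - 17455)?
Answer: 6520/7279 ≈ 0.89573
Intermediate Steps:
-(16864 + 35296)/(-40777 - 17455) = -52160/(-58232) = -52160*(-1)/58232 = -1*(-6520/7279) = 6520/7279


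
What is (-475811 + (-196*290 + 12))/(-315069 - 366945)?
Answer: 532639/682014 ≈ 0.78098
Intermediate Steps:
(-475811 + (-196*290 + 12))/(-315069 - 366945) = (-475811 + (-56840 + 12))/(-682014) = (-475811 - 56828)*(-1/682014) = -532639*(-1/682014) = 532639/682014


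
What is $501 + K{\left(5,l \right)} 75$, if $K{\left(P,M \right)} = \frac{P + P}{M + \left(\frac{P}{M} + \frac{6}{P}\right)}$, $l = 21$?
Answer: $\frac{629553}{1178} \approx 534.43$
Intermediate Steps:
$K{\left(P,M \right)} = \frac{2 P}{M + \frac{6}{P} + \frac{P}{M}}$ ($K{\left(P,M \right)} = \frac{2 P}{M + \left(\frac{6}{P} + \frac{P}{M}\right)} = \frac{2 P}{M + \frac{6}{P} + \frac{P}{M}}$)
$501 + K{\left(5,l \right)} 75 = 501 + 2 \cdot 21 \cdot 5^{2} \frac{1}{5^{2} + 6 \cdot 21 + 5 \cdot 21^{2}} \cdot 75 = 501 + 2 \cdot 21 \cdot 25 \frac{1}{25 + 126 + 5 \cdot 441} \cdot 75 = 501 + 2 \cdot 21 \cdot 25 \frac{1}{25 + 126 + 2205} \cdot 75 = 501 + 2 \cdot 21 \cdot 25 \cdot \frac{1}{2356} \cdot 75 = 501 + \frac{525}{1178} \cdot 75 = 501 + \frac{39375}{1178} = \frac{629553}{1178}$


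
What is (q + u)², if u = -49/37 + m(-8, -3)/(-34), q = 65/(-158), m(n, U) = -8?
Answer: 22235283225/9876781924 ≈ 2.2513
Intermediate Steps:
q = -65/158 (q = 65*(-1/158) = -65/158 ≈ -0.41139)
u = -685/629 (u = -49/37 - 8/(-34) = -49*1/37 - 8*(-1/34) = -49/37 + 4/17 = -685/629 ≈ -1.0890)
(q + u)² = (-65/158 - 685/629)² = (-149115/99382)² = 22235283225/9876781924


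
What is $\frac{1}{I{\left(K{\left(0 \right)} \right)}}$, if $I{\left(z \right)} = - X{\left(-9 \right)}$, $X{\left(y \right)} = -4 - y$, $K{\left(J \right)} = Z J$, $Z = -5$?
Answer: $- \frac{1}{5} \approx -0.2$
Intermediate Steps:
$K{\left(J \right)} = - 5 J$
$I{\left(z \right)} = -5$ ($I{\left(z \right)} = - (-4 - -9) = - (-4 + 9) = \left(-1\right) 5 = -5$)
$\frac{1}{I{\left(K{\left(0 \right)} \right)}} = \frac{1}{-5} = - \frac{1}{5}$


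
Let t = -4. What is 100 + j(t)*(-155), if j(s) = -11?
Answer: 1805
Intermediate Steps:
100 + j(t)*(-155) = 100 - 11*(-155) = 100 + 1705 = 1805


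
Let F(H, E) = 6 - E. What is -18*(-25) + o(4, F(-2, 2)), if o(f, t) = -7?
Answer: 443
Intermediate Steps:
-18*(-25) + o(4, F(-2, 2)) = -18*(-25) - 7 = 450 - 7 = 443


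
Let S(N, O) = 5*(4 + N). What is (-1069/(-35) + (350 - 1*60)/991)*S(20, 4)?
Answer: 25668696/6937 ≈ 3700.3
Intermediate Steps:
S(N, O) = 20 + 5*N
(-1069/(-35) + (350 - 1*60)/991)*S(20, 4) = (-1069/(-35) + (350 - 1*60)/991)*(20 + 5*20) = (-1069*(-1/35) + (350 - 60)*(1/991))*(20 + 100) = (1069/35 + 290*(1/991))*120 = (1069/35 + 290/991)*120 = (1069529/34685)*120 = 25668696/6937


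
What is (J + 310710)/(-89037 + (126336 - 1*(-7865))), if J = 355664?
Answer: 333187/22582 ≈ 14.755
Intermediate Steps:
(J + 310710)/(-89037 + (126336 - 1*(-7865))) = (355664 + 310710)/(-89037 + (126336 - 1*(-7865))) = 666374/(-89037 + (126336 + 7865)) = 666374/(-89037 + 134201) = 666374/45164 = 666374*(1/45164) = 333187/22582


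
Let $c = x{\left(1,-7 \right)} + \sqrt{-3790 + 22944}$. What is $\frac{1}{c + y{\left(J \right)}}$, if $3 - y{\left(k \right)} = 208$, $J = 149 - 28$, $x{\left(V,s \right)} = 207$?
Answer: $- \frac{1}{9575} + \frac{\sqrt{19154}}{19150} \approx 0.0071226$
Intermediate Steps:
$J = 121$ ($J = 149 - 28 = 121$)
$y{\left(k \right)} = -205$ ($y{\left(k \right)} = 3 - 208 = -205$)
$c = 207 + \sqrt{19154}$ ($c = 207 + \sqrt{-3790 + 22944} = 207 + \sqrt{19154} \approx 345.4$)
$\frac{1}{c + y{\left(J \right)}} = \frac{1}{\left(207 + \sqrt{19154}\right) - 205} = \frac{1}{2 + \sqrt{19154}}$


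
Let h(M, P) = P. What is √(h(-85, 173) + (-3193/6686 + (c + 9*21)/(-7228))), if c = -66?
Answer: √25179771745204401/12081602 ≈ 13.134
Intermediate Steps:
√(h(-85, 173) + (-3193/6686 + (c + 9*21)/(-7228))) = √(173 + (-3193/6686 + (-66 + 9*21)/(-7228))) = √(173 + (-3193*1/6686 + (-66 + 189)*(-1/7228))) = √(173 + (-3193/6686 + 123*(-1/7228))) = √(173 + (-3193/6686 - 123/7228)) = √(173 - 11950691/24163204) = √(4168283601/24163204) = √25179771745204401/12081602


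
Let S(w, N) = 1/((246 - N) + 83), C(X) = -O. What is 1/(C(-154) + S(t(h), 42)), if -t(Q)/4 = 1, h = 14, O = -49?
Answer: 287/14064 ≈ 0.020407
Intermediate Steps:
C(X) = 49 (C(X) = -1*(-49) = 49)
t(Q) = -4 (t(Q) = -4*1 = -4)
S(w, N) = 1/(329 - N)
1/(C(-154) + S(t(h), 42)) = 1/(49 - 1/(-329 + 42)) = 1/(49 - 1/(-287)) = 1/(49 - 1*(-1/287)) = 1/(49 + 1/287) = 1/(14064/287) = 287/14064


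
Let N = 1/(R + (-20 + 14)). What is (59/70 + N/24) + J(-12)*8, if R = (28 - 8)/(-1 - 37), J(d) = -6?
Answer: -4912553/104160 ≈ -47.164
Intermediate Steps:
R = -10/19 (R = 20/(-38) = 20*(-1/38) = -10/19 ≈ -0.52632)
N = -19/124 (N = 1/(-10/19 + (-20 + 14)) = 1/(-10/19 - 6) = 1/(-124/19) = -19/124 ≈ -0.15323)
(59/70 + N/24) + J(-12)*8 = (59/70 - 19/124/24) - 6*8 = (59*(1/70) - 19/124*1/24) - 48 = (59/70 - 19/2976) - 48 = 87127/104160 - 48 = -4912553/104160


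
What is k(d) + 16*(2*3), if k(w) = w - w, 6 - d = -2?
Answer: 96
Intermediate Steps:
d = 8 (d = 6 - 1*(-2) = 6 + 2 = 8)
k(w) = 0
k(d) + 16*(2*3) = 0 + 16*(2*3) = 0 + 16*6 = 0 + 96 = 96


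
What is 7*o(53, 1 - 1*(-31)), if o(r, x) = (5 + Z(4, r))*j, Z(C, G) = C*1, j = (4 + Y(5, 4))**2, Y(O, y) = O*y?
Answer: 36288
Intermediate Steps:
j = 576 (j = (4 + 5*4)**2 = (4 + 20)**2 = 24**2 = 576)
Z(C, G) = C
o(r, x) = 5184 (o(r, x) = (5 + 4)*576 = 9*576 = 5184)
7*o(53, 1 - 1*(-31)) = 7*5184 = 36288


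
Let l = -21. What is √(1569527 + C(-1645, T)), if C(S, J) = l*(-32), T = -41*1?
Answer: √1570199 ≈ 1253.1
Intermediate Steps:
T = -41
C(S, J) = 672 (C(S, J) = -21*(-32) = 672)
√(1569527 + C(-1645, T)) = √(1569527 + 672) = √1570199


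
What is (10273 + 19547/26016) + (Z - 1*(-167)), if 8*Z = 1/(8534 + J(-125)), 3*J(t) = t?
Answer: 6920230566755/662809632 ≈ 10441.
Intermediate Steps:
J(t) = t/3
Z = 3/203816 (Z = 1/(8*(8534 + (1/3)*(-125))) = 1/(8*(8534 - 125/3)) = 1/(8*(25477/3)) = (1/8)*(3/25477) = 3/203816 ≈ 1.4719e-5)
(10273 + 19547/26016) + (Z - 1*(-167)) = (10273 + 19547/26016) + (3/203816 - 1*(-167)) = (10273 + 19547*(1/26016)) + (3/203816 + 167) = (10273 + 19547/26016) + 34037275/203816 = 267281915/26016 + 34037275/203816 = 6920230566755/662809632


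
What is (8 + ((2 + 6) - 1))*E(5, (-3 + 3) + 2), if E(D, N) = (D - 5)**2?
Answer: 0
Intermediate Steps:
E(D, N) = (-5 + D)**2
(8 + ((2 + 6) - 1))*E(5, (-3 + 3) + 2) = (8 + ((2 + 6) - 1))*(-5 + 5)**2 = (8 + (8 - 1))*0**2 = (8 + 7)*0 = 15*0 = 0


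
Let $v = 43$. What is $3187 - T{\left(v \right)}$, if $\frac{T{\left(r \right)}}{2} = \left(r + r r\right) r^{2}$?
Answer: $-6993429$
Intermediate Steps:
$T{\left(r \right)} = 2 r^{2} \left(r + r^{2}\right)$ ($T{\left(r \right)} = 2 \left(r + r r\right) r^{2} = 2 \left(r + r^{2}\right) r^{2} = 2 r^{2} \left(r + r^{2}\right)$)
$3187 - T{\left(v \right)} = 3187 - 2 \cdot 43^{3} \left(1 + 43\right) = 3187 - 2 \cdot 79507 \cdot 44 = 3187 - 6996616 = -6993429$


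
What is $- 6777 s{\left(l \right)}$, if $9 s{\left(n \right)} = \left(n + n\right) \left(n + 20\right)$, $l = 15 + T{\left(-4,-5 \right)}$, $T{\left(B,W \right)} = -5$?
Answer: $-451800$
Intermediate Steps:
$l = 10$ ($l = 15 - 5 = 10$)
$s{\left(n \right)} = \frac{2 n \left(20 + n\right)}{9}$ ($s{\left(n \right)} = \frac{\left(n + n\right) \left(n + 20\right)}{9} = \frac{2 n \left(20 + n\right)}{9}$)
$- 6777 s{\left(l \right)} = - 6777 \cdot \frac{2}{9} \cdot 10 \left(20 + 10\right) = - 6777 \cdot \frac{2}{9} \cdot 10 \cdot 30 = \left(-6777\right) \frac{200}{3} = -451800$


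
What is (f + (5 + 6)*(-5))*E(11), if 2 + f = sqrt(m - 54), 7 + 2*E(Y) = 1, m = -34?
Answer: 171 - 6*I*sqrt(22) ≈ 171.0 - 28.142*I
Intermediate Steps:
E(Y) = -3 (E(Y) = -7/2 + (1/2)*1 = -7/2 + 1/2 = -3)
f = -2 + 2*I*sqrt(22) (f = -2 + sqrt(-34 - 54) = -2 + sqrt(-88) = -2 + 2*I*sqrt(22) ≈ -2.0 + 9.3808*I)
(f + (5 + 6)*(-5))*E(11) = ((-2 + 2*I*sqrt(22)) + (5 + 6)*(-5))*(-3) = ((-2 + 2*I*sqrt(22)) + 11*(-5))*(-3) = ((-2 + 2*I*sqrt(22)) - 55)*(-3) = (-57 + 2*I*sqrt(22))*(-3) = 171 - 6*I*sqrt(22)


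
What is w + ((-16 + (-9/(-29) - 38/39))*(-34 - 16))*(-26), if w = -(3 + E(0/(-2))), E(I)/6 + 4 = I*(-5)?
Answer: -1882873/87 ≈ -21642.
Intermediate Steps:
E(I) = -24 - 30*I (E(I) = -24 + 6*(I*(-5)) = -24 + 6*(-5*I) = -24 - 30*I)
w = 21 (w = -(3 + (-24 - 0/(-2))) = -(3 + (-24 - 0*(-1)/2)) = -(3 + (-24 - 30*0)) = -(3 + (-24 + 0)) = -(3 - 24) = -1*(-21) = 21)
w + ((-16 + (-9/(-29) - 38/39))*(-34 - 16))*(-26) = 21 + ((-16 + (-9/(-29) - 38/39))*(-34 - 16))*(-26) = 21 + ((-16 + (-9*(-1/29) - 38*1/39))*(-50))*(-26) = 21 + ((-16 + (9/29 - 38/39))*(-50))*(-26) = 21 + ((-16 - 751/1131)*(-50))*(-26) = 21 - 18847/1131*(-50)*(-26) = 21 + (942350/1131)*(-26) = 21 - 1884700/87 = -1882873/87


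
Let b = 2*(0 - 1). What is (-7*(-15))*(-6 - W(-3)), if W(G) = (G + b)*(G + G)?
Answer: -3780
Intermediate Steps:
b = -2 (b = 2*(-1) = -2)
W(G) = 2*G*(-2 + G) (W(G) = (G - 2)*(G + G) = (-2 + G)*(2*G) = 2*G*(-2 + G))
(-7*(-15))*(-6 - W(-3)) = (-7*(-15))*(-6 - 2*(-3)*(-2 - 3)) = 105*(-6 - 2*(-3)*(-5)) = 105*(-6 - 1*30) = 105*(-6 - 30) = 105*(-36) = -3780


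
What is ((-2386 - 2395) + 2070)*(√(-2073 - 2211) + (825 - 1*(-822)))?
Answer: -4465017 - 16266*I*√119 ≈ -4.465e+6 - 1.7744e+5*I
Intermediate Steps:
((-2386 - 2395) + 2070)*(√(-2073 - 2211) + (825 - 1*(-822))) = (-4781 + 2070)*(√(-4284) + (825 + 822)) = -2711*(6*I*√119 + 1647) = -2711*(1647 + 6*I*√119) = -4465017 - 16266*I*√119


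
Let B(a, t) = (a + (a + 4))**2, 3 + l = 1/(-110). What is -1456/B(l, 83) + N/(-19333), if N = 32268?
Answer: -85547839228/238201893 ≈ -359.14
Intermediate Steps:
l = -331/110 (l = -3 + 1/(-110) = -3 - 1/110 = -331/110 ≈ -3.0091)
B(a, t) = (4 + 2*a)**2 (B(a, t) = (a + (4 + a))**2 = (4 + 2*a)**2)
-1456/B(l, 83) + N/(-19333) = -1456*1/(4*(2 - 331/110)**2) + 32268/(-19333) = -1456/(4*(-111/110)**2) + 32268*(-1/19333) = -1456/(4*(12321/12100)) - 32268/19333 = -1456/12321/3025 - 32268/19333 = -1456*3025/12321 - 32268/19333 = -4404400/12321 - 32268/19333 = -85547839228/238201893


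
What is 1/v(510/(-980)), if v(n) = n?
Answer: -98/51 ≈ -1.9216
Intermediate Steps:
1/v(510/(-980)) = 1/(510/(-980)) = 1/(510*(-1/980)) = 1/(-51/98) = -98/51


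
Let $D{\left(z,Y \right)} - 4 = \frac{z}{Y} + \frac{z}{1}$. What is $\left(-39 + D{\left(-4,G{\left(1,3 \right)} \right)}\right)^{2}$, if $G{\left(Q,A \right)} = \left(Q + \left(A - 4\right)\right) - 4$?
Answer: $1444$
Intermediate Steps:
$G{\left(Q,A \right)} = -8 + A + Q$ ($G{\left(Q,A \right)} = \left(Q + \left(-4 + A\right)\right) - 4 = \left(-4 + A + Q\right) - 4 = -8 + A + Q$)
$D{\left(z,Y \right)} = 4 + z + \frac{z}{Y}$ ($D{\left(z,Y \right)} = 4 + \left(\frac{z}{Y} + \frac{z}{1}\right) = 4 + \left(\frac{z}{Y} + z 1\right) = 4 + \left(\frac{z}{Y} + z\right) = 4 + \left(z + \frac{z}{Y}\right) = 4 + z + \frac{z}{Y}$)
$\left(-39 + D{\left(-4,G{\left(1,3 \right)} \right)}\right)^{2} = \left(-39 - \frac{4}{-8 + 3 + 1}\right)^{2} = \left(-39 - -1\right)^{2} = \left(-39 + \left(4 - 4 + 1\right)\right)^{2} = \left(-39 + 1\right)^{2} = \left(-38\right)^{2} = 1444$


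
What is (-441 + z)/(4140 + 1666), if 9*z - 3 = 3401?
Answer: -565/52254 ≈ -0.010813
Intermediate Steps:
z = 3404/9 (z = ⅓ + (⅑)*3401 = ⅓ + 3401/9 = 3404/9 ≈ 378.22)
(-441 + z)/(4140 + 1666) = (-441 + 3404/9)/(4140 + 1666) = -565/9/5806 = -565/9*1/5806 = -565/52254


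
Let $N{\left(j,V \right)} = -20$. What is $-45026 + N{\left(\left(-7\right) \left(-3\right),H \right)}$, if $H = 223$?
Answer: $-45046$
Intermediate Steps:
$-45026 + N{\left(\left(-7\right) \left(-3\right),H \right)} = -45026 - 20 = -45046$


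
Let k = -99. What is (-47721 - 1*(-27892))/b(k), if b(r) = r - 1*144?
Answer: 19829/243 ≈ 81.601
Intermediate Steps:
b(r) = -144 + r (b(r) = r - 144 = -144 + r)
(-47721 - 1*(-27892))/b(k) = (-47721 - 1*(-27892))/(-144 - 99) = (-47721 + 27892)/(-243) = -19829*(-1/243) = 19829/243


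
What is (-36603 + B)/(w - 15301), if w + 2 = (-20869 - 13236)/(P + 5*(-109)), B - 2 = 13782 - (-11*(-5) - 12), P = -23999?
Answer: 561124928/375562727 ≈ 1.4941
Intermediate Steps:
B = 13741 (B = 2 + (13782 - (-11*(-5) - 12)) = 2 + (13782 - (55 - 12)) = 2 + (13782 - 1*43) = 2 + (13782 - 43) = 2 + 13739 = 13741)
w = -14983/24544 (w = -2 + (-20869 - 13236)/(-23999 + 5*(-109)) = -2 - 34105/(-23999 - 545) = -2 - 34105/(-24544) = -2 - 34105*(-1/24544) = -2 + 34105/24544 = -14983/24544 ≈ -0.61045)
(-36603 + B)/(w - 15301) = (-36603 + 13741)/(-14983/24544 - 15301) = -22862/(-375562727/24544) = -22862*(-24544/375562727) = 561124928/375562727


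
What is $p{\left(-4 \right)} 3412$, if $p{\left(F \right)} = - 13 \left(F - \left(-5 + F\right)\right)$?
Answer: $-221780$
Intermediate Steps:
$p{\left(F \right)} = -65$ ($p{\left(F \right)} = \left(-13\right) 5 = -65$)
$p{\left(-4 \right)} 3412 = \left(-65\right) 3412 = -221780$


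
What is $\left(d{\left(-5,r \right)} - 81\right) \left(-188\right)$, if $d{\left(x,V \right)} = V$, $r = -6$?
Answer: $16356$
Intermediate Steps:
$\left(d{\left(-5,r \right)} - 81\right) \left(-188\right) = \left(-6 - 81\right) \left(-188\right) = \left(-87\right) \left(-188\right) = 16356$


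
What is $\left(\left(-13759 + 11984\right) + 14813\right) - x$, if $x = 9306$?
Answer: $3732$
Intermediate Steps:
$\left(\left(-13759 + 11984\right) + 14813\right) - x = \left(\left(-13759 + 11984\right) + 14813\right) - 9306 = \left(-1775 + 14813\right) - 9306 = 13038 - 9306 = 3732$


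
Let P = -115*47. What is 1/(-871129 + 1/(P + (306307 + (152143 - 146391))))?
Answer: -306654/267135192365 ≈ -1.1479e-6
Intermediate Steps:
P = -5405
1/(-871129 + 1/(P + (306307 + (152143 - 146391)))) = 1/(-871129 + 1/(-5405 + (306307 + (152143 - 146391)))) = 1/(-871129 + 1/(-5405 + (306307 + 5752))) = 1/(-871129 + 1/(-5405 + 312059)) = 1/(-871129 + 1/306654) = 1/(-267135192365/306654) = -306654/267135192365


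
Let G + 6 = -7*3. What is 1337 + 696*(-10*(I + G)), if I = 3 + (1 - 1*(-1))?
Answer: 154457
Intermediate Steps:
G = -27 (G = -6 - 7*3 = -6 - 21 = -27)
I = 5 (I = 3 + (1 + 1) = 3 + 2 = 5)
1337 + 696*(-10*(I + G)) = 1337 + 696*(-10*(5 - 27)) = 1337 + 696*(-10*(-22)) = 1337 + 696*220 = 1337 + 153120 = 154457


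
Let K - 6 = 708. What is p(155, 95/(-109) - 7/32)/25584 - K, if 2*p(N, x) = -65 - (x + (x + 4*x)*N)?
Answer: -5309487507/7436416 ≈ -713.98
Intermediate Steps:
K = 714 (K = 6 + 708 = 714)
p(N, x) = -65/2 - x/2 - 5*N*x/2 (p(N, x) = (-65 - (x + (x + 4*x)*N))/2 = (-65 - (x + (5*x)*N))/2 = (-65 - (x + 5*N*x))/2 = (-65 + (-x - 5*N*x))/2 = (-65 - x - 5*N*x)/2 = -65/2 - x/2 - 5*N*x/2)
p(155, 95/(-109) - 7/32)/25584 - K = (-65/2 - (95/(-109) - 7/32)/2 - 5/2*155*(95/(-109) - 7/32))/25584 - 1*714 = (-65/2 - (95*(-1/109) - 7*1/32)/2 - 5/2*155*(95*(-1/109) - 7*1/32))*(1/25584) - 714 = (-65/2 - (-95/109 - 7/32)/2 - 5/2*155*(-95/109 - 7/32))*(1/25584) - 714 = (-65/2 - 1/2*(-3803/3488) - 5/2*155*(-3803/3488))*(1/25584) - 714 = (-65/2 + 3803/6976 + 2947325/6976)*(1/25584) - 714 = (340551/872)*(1/25584) - 714 = 113517/7436416 - 714 = -5309487507/7436416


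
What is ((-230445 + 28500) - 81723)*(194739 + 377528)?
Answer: -162333835356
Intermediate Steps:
((-230445 + 28500) - 81723)*(194739 + 377528) = (-201945 - 81723)*572267 = -283668*572267 = -162333835356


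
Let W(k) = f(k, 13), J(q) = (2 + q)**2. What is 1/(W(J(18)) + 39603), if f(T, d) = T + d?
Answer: 1/40016 ≈ 2.4990e-5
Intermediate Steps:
W(k) = 13 + k (W(k) = k + 13 = 13 + k)
1/(W(J(18)) + 39603) = 1/((13 + (2 + 18)**2) + 39603) = 1/((13 + 20**2) + 39603) = 1/((13 + 400) + 39603) = 1/(413 + 39603) = 1/40016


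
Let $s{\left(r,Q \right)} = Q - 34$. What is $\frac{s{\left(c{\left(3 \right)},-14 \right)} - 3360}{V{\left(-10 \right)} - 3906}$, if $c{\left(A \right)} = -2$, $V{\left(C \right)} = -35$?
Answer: $\frac{3408}{3941} \approx 0.86475$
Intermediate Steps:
$s{\left(r,Q \right)} = -34 + Q$
$\frac{s{\left(c{\left(3 \right)},-14 \right)} - 3360}{V{\left(-10 \right)} - 3906} = \frac{\left(-34 - 14\right) - 3360}{-35 - 3906} = \frac{-48 - 3360}{-3941} = \left(-3408\right) \left(- \frac{1}{3941}\right) = \frac{3408}{3941}$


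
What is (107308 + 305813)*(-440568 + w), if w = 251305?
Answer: -78188519823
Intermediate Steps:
(107308 + 305813)*(-440568 + w) = (107308 + 305813)*(-440568 + 251305) = 413121*(-189263) = -78188519823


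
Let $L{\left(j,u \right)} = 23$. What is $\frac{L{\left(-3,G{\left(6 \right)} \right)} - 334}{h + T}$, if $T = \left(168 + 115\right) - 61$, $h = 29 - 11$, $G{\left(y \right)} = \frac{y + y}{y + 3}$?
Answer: $- \frac{311}{240} \approx -1.2958$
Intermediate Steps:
$G{\left(y \right)} = \frac{2 y}{3 + y}$
$h = 18$
$T = 222$ ($T = 283 - 61 = 222$)
$\frac{L{\left(-3,G{\left(6 \right)} \right)} - 334}{h + T} = \frac{23 - 334}{18 + 222} = - \frac{311}{240}$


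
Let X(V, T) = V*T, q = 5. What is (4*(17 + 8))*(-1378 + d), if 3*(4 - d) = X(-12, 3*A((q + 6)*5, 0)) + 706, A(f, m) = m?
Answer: -482800/3 ≈ -1.6093e+5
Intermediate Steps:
X(V, T) = T*V
d = -694/3 (d = 4 - ((3*0)*(-12) + 706)/3 = 4 - (0*(-12) + 706)/3 = 4 - (0 + 706)/3 = 4 - 1/3*706 = 4 - 706/3 = -694/3 ≈ -231.33)
(4*(17 + 8))*(-1378 + d) = (4*(17 + 8))*(-1378 - 694/3) = (4*25)*(-4828/3) = 100*(-4828/3) = -482800/3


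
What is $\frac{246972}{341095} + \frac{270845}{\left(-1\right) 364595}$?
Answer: $- \frac{467823787}{24872306305} \approx -0.018809$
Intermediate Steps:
$\frac{246972}{341095} + \frac{270845}{\left(-1\right) 364595} = 246972 \cdot \frac{1}{341095} + \frac{270845}{-364595} = \frac{246972}{341095} + 270845 \left(- \frac{1}{364595}\right) = \frac{246972}{341095} - \frac{54169}{72919} = - \frac{467823787}{24872306305}$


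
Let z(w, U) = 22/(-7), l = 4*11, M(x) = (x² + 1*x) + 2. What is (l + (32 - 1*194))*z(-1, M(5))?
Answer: 2596/7 ≈ 370.86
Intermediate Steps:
M(x) = 2 + x + x² (M(x) = (x² + x) + 2 = (x + x²) + 2 = 2 + x + x²)
l = 44
z(w, U) = -22/7 (z(w, U) = 22*(-⅐) = -22/7)
(l + (32 - 1*194))*z(-1, M(5)) = (44 + (32 - 1*194))*(-22/7) = (44 + (32 - 194))*(-22/7) = (44 - 162)*(-22/7) = -118*(-22/7) = 2596/7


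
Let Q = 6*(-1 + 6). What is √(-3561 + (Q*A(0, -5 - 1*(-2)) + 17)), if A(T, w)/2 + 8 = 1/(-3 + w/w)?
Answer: I*√4054 ≈ 63.671*I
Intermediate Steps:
A(T, w) = -17 (A(T, w) = -16 + 2/(-3 + w/w) = -16 + 2/(-3 + 1) = -16 + 2/(-2) = -16 + 2*(-½) = -16 - 1 = -17)
Q = 30 (Q = 6*5 = 30)
√(-3561 + (Q*A(0, -5 - 1*(-2)) + 17)) = √(-3561 + (30*(-17) + 17)) = √(-3561 + (-510 + 17)) = √(-3561 - 493) = √(-4054) = I*√4054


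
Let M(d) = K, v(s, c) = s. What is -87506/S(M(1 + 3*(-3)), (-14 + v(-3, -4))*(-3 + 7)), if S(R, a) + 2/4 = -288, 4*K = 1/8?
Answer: 175012/577 ≈ 303.31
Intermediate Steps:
K = 1/32 (K = (¼)/8 = (¼)*(⅛) = 1/32 ≈ 0.031250)
M(d) = 1/32
S(R, a) = -577/2 (S(R, a) = -½ - 288 = -577/2)
-87506/S(M(1 + 3*(-3)), (-14 + v(-3, -4))*(-3 + 7)) = -87506/(-577/2) = -87506*(-2/577) = 175012/577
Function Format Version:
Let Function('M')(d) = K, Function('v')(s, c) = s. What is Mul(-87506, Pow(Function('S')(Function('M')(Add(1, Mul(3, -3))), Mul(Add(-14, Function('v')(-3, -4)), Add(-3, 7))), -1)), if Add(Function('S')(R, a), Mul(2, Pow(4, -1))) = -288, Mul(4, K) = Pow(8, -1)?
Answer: Rational(175012, 577) ≈ 303.31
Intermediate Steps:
K = Rational(1, 32) (K = Mul(Rational(1, 4), Pow(8, -1)) = Mul(Rational(1, 4), Rational(1, 8)) = Rational(1, 32) ≈ 0.031250)
Function('M')(d) = Rational(1, 32)
Function('S')(R, a) = Rational(-577, 2) (Function('S')(R, a) = Add(Rational(-1, 2), -288) = Rational(-577, 2))
Mul(-87506, Pow(Function('S')(Function('M')(Add(1, Mul(3, -3))), Mul(Add(-14, Function('v')(-3, -4)), Add(-3, 7))), -1)) = Mul(-87506, Pow(Rational(-577, 2), -1)) = Mul(-87506, Rational(-2, 577)) = Rational(175012, 577)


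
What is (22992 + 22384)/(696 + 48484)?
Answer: 11344/12295 ≈ 0.92265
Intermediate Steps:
(22992 + 22384)/(696 + 48484) = 45376/49180 = 45376*(1/49180) = 11344/12295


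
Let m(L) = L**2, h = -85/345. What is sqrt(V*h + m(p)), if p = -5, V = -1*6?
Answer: sqrt(14007)/23 ≈ 5.1457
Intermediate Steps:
V = -6
h = -17/69 (h = -85*1/345 = -17/69 ≈ -0.24638)
sqrt(V*h + m(p)) = sqrt(-6*(-17/69) + (-5)**2) = sqrt(34/23 + 25) = sqrt(609/23) = sqrt(14007)/23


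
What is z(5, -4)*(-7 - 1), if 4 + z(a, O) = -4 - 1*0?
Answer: 64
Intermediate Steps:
z(a, O) = -8 (z(a, O) = -4 + (-4 - 1*0) = -4 + (-4 + 0) = -4 - 4 = -8)
z(5, -4)*(-7 - 1) = -8*(-7 - 1) = -8*(-8) = 64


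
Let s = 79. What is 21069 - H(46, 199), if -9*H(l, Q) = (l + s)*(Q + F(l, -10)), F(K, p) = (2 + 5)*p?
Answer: 68582/3 ≈ 22861.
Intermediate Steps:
F(K, p) = 7*p
H(l, Q) = -(-70 + Q)*(79 + l)/9 (H(l, Q) = -(l + 79)*(Q + 7*(-10))/9 = -(79 + l)*(Q - 70)/9 = -(79 + l)*(-70 + Q)/9 = -(-70 + Q)*(79 + l)/9)
21069 - H(46, 199) = 21069 - (5530/9 - 79/9*199 + (70/9)*46 - ⅑*199*46) = 21069 - (5530/9 - 15721/9 + 3220/9 - 9154/9) = 21069 - 1*(-5375/3) = 21069 + 5375/3 = 68582/3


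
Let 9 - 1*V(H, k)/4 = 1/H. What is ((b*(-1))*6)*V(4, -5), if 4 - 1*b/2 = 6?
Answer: 840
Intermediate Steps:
V(H, k) = 36 - 4/H
b = -4 (b = 8 - 2*6 = 8 - 12 = -4)
((b*(-1))*6)*V(4, -5) = (-4*(-1)*6)*(36 - 4/4) = (4*6)*(36 - 4*¼) = 24*(36 - 1) = 24*35 = 840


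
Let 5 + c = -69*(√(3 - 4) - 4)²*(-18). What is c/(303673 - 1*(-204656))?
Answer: 18625/508329 - 368*I/18827 ≈ 0.03664 - 0.019546*I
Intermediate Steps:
c = -5 + 1242*(-4 + I)² (c = -5 - 69*(√(3 - 4) - 4)²*(-18) = -5 - 69*(√(-1) - 4)²*(-18) = -5 - 69*(I - 4)²*(-18) = -5 - 69*(-4 + I)²*(-18) = -5 + 1242*(-4 + I)² ≈ 18625.0 - 9936.0*I)
c/(303673 - 1*(-204656)) = (18625 - 9936*I)/(303673 - 1*(-204656)) = (18625 - 9936*I)/(303673 + 204656) = (18625 - 9936*I)/508329 = (18625 - 9936*I)*(1/508329) = 18625/508329 - 368*I/18827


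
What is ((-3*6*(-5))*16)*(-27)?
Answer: -38880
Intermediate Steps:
((-3*6*(-5))*16)*(-27) = (-18*(-5)*16)*(-27) = (90*16)*(-27) = 1440*(-27) = -38880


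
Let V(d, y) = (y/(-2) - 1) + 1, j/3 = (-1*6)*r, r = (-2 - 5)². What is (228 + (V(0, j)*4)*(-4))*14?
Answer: -95592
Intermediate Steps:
r = 49 (r = (-7)² = 49)
j = -882 (j = 3*(-1*6*49) = 3*(-6*49) = 3*(-294) = -882)
V(d, y) = -y/2 (V(d, y) = (y*(-½) - 1) + 1 = (-y/2 - 1) + 1 = (-1 - y/2) + 1 = -y/2)
(228 + (V(0, j)*4)*(-4))*14 = (228 + (-½*(-882)*4)*(-4))*14 = (228 + (441*4)*(-4))*14 = (228 + 1764*(-4))*14 = (228 - 7056)*14 = -6828*14 = -95592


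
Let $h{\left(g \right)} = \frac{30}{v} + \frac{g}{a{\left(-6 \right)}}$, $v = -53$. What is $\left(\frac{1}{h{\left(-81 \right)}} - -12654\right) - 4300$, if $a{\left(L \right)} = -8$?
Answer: $\frac{33859186}{4053} \approx 8354.1$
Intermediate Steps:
$h{\left(g \right)} = - \frac{30}{53} - \frac{g}{8}$ ($h{\left(g \right)} = \frac{30}{-53} + \frac{g}{-8} = 30 \left(- \frac{1}{53}\right) + g \left(- \frac{1}{8}\right) = - \frac{30}{53} - \frac{g}{8}$)
$\left(\frac{1}{h{\left(-81 \right)}} - -12654\right) - 4300 = \left(\frac{1}{- \frac{30}{53} - - \frac{81}{8}} - -12654\right) - 4300 = \left(\frac{1}{- \frac{30}{53} + \frac{81}{8}} + 12654\right) - 4300 = \left(\frac{1}{\frac{4053}{424}} + 12654\right) - 4300 = \left(\frac{424}{4053} + 12654\right) - 4300 = \frac{51287086}{4053} - 4300 = \frac{33859186}{4053}$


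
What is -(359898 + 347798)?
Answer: -707696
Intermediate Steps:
-(359898 + 347798) = -1*707696 = -707696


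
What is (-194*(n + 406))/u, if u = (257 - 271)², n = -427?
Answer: 291/14 ≈ 20.786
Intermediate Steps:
u = 196 (u = (-14)² = 196)
(-194*(n + 406))/u = -194*(-427 + 406)/196 = -194*(-21)*(1/196) = 4074*(1/196) = 291/14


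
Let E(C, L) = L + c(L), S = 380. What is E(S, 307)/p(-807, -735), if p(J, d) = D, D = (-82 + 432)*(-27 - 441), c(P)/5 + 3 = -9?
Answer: -19/12600 ≈ -0.0015079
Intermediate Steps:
c(P) = -60 (c(P) = -15 + 5*(-9) = -15 - 45 = -60)
D = -163800 (D = 350*(-468) = -163800)
p(J, d) = -163800
E(C, L) = -60 + L (E(C, L) = L - 60 = -60 + L)
E(S, 307)/p(-807, -735) = (-60 + 307)/(-163800) = 247*(-1/163800) = -19/12600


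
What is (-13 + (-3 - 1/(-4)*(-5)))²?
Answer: 4761/16 ≈ 297.56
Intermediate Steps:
(-13 + (-3 - 1/(-4)*(-5)))² = (-13 + (-3 - 1*(-¼)*(-5)))² = (-13 + (-3 + (¼)*(-5)))² = (-13 + (-3 - 5/4))² = (-13 - 17/4)² = (-69/4)² = 4761/16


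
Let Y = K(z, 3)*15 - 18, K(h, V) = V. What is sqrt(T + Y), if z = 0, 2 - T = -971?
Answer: 10*sqrt(10) ≈ 31.623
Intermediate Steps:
T = 973 (T = 2 - 1*(-971) = 2 + 971 = 973)
Y = 27 (Y = 3*15 - 18 = 45 - 18 = 27)
sqrt(T + Y) = sqrt(973 + 27) = sqrt(1000) = 10*sqrt(10)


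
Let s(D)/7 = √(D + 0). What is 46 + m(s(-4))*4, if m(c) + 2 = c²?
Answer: -746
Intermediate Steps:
s(D) = 7*√D (s(D) = 7*√(D + 0) = 7*√D)
m(c) = -2 + c²
46 + m(s(-4))*4 = 46 + (-2 + (7*√(-4))²)*4 = 46 + (-2 + (7*(2*I))²)*4 = 46 + (-2 + (14*I)²)*4 = 46 + (-2 - 196)*4 = 46 - 198*4 = 46 - 792 = -746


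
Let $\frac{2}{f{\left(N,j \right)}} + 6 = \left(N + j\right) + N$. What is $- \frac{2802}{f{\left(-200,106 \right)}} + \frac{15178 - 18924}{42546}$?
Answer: $\frac{8941040027}{21273} \approx 4.203 \cdot 10^{5}$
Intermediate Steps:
$f{\left(N,j \right)} = \frac{2}{-6 + j + 2 N}$ ($f{\left(N,j \right)} = \frac{2}{-6 + \left(\left(N + j\right) + N\right)} = \frac{2}{-6 + \left(j + 2 N\right)} = \frac{2}{-6 + j + 2 N}$)
$- \frac{2802}{f{\left(-200,106 \right)}} + \frac{15178 - 18924}{42546} = - \frac{2802}{2 \frac{1}{-6 + 106 + 2 \left(-200\right)}} + \frac{15178 - 18924}{42546} = - \frac{2802}{2 \frac{1}{-6 + 106 - 400}} + \left(15178 - 18924\right) \frac{1}{42546} = - \frac{2802}{2 \frac{1}{-300}} - \frac{1873}{21273} = - \frac{2802}{2 \left(- \frac{1}{300}\right)} - \frac{1873}{21273} = - \frac{2802}{- \frac{1}{150}} - \frac{1873}{21273} = \left(-2802\right) \left(-150\right) - \frac{1873}{21273} = 420300 - \frac{1873}{21273} = \frac{8941040027}{21273}$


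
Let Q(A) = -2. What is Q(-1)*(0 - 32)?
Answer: 64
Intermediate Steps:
Q(-1)*(0 - 32) = -2*(0 - 32) = -2*(-32) = 64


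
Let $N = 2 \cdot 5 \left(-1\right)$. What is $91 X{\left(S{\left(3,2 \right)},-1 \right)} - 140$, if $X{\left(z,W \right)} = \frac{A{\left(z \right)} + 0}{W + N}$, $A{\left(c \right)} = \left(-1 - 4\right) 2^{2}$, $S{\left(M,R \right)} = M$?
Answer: $\frac{280}{11} \approx 25.455$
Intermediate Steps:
$A{\left(c \right)} = -20$ ($A{\left(c \right)} = \left(-5\right) 4 = -20$)
$N = -10$ ($N = 10 \left(-1\right) = -10$)
$X{\left(z,W \right)} = - \frac{20}{-10 + W}$ ($X{\left(z,W \right)} = \frac{-20 + 0}{W - 10} = - \frac{20}{-10 + W}$)
$91 X{\left(S{\left(3,2 \right)},-1 \right)} - 140 = 91 \left(- \frac{20}{-10 - 1}\right) - 140 = 91 \left(- \frac{20}{-11}\right) - 140 = 91 \left(\left(-20\right) \left(- \frac{1}{11}\right)\right) - 140 = 91 \cdot \frac{20}{11} - 140 = \frac{1820}{11} - 140 = \frac{280}{11}$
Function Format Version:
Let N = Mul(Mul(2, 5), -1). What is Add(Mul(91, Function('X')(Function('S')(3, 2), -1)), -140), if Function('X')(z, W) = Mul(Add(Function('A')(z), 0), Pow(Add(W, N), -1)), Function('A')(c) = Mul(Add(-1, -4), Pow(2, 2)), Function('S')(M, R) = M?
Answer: Rational(280, 11) ≈ 25.455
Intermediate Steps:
Function('A')(c) = -20 (Function('A')(c) = Mul(-5, 4) = -20)
N = -10 (N = Mul(10, -1) = -10)
Function('X')(z, W) = Mul(-20, Pow(Add(-10, W), -1)) (Function('X')(z, W) = Mul(Add(-20, 0), Pow(Add(W, -10), -1)) = Mul(-20, Pow(Add(-10, W), -1)))
Add(Mul(91, Function('X')(Function('S')(3, 2), -1)), -140) = Add(Mul(91, Mul(-20, Pow(Add(-10, -1), -1))), -140) = Add(Mul(91, Mul(-20, Pow(-11, -1))), -140) = Add(Mul(91, Mul(-20, Rational(-1, 11))), -140) = Add(Mul(91, Rational(20, 11)), -140) = Add(Rational(1820, 11), -140) = Rational(280, 11)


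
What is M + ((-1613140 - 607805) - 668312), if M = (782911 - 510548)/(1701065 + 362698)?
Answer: -458672417056/158751 ≈ -2.8893e+6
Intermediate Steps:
M = 20951/158751 (M = 272363/2063763 = 272363*(1/2063763) = 20951/158751 ≈ 0.13197)
M + ((-1613140 - 607805) - 668312) = 20951/158751 + ((-1613140 - 607805) - 668312) = 20951/158751 + (-2220945 - 668312) = 20951/158751 - 2889257 = -458672417056/158751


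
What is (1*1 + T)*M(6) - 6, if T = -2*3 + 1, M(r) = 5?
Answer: -26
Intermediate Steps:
T = -5 (T = -6 + 1 = -5)
(1*1 + T)*M(6) - 6 = (1*1 - 5)*5 - 6 = (1 - 5)*5 - 6 = -4*5 - 6 = -20 - 6 = -26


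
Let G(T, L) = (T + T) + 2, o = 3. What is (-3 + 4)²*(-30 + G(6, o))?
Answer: -16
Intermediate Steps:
G(T, L) = 2 + 2*T (G(T, L) = 2*T + 2 = 2 + 2*T)
(-3 + 4)²*(-30 + G(6, o)) = (-3 + 4)²*(-30 + (2 + 2*6)) = 1²*(-30 + (2 + 12)) = 1*(-30 + 14) = 1*(-16) = -16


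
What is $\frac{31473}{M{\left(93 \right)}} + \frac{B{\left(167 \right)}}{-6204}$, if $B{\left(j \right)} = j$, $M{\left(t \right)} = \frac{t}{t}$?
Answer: $\frac{195258325}{6204} \approx 31473.0$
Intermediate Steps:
$M{\left(t \right)} = 1$
$\frac{31473}{M{\left(93 \right)}} + \frac{B{\left(167 \right)}}{-6204} = \frac{31473}{1} + \frac{167}{-6204} = 31473 \cdot 1 + 167 \left(- \frac{1}{6204}\right) = 31473 - \frac{167}{6204} = \frac{195258325}{6204}$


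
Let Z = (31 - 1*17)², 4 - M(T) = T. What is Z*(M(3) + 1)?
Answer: 392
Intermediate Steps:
M(T) = 4 - T
Z = 196 (Z = (31 - 17)² = 14² = 196)
Z*(M(3) + 1) = 196*((4 - 1*3) + 1) = 196*((4 - 3) + 1) = 196*(1 + 1) = 196*2 = 392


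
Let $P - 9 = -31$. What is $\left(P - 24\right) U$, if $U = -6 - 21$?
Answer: $1242$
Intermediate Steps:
$P = -22$ ($P = 9 - 31 = -22$)
$U = -27$
$\left(P - 24\right) U = \left(-22 - 24\right) \left(-27\right) = \left(-46\right) \left(-27\right) = 1242$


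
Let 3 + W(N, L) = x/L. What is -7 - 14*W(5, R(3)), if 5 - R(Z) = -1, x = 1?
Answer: 98/3 ≈ 32.667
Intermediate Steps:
R(Z) = 6 (R(Z) = 5 - 1*(-1) = 5 + 1 = 6)
W(N, L) = -3 + 1/L
-7 - 14*W(5, R(3)) = -7 - 14*(-3 + 1/6) = -7 - 14*(-17/6) = -7 + 119/3 = 98/3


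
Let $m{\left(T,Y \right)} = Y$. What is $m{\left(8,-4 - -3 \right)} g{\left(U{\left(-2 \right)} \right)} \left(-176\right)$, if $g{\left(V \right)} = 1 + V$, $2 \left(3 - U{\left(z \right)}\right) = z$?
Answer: $880$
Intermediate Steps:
$U{\left(z \right)} = 3 - \frac{z}{2}$
$m{\left(8,-4 - -3 \right)} g{\left(U{\left(-2 \right)} \right)} \left(-176\right) = \left(-4 - -3\right) \left(1 + \left(3 - -1\right)\right) \left(-176\right) = \left(-4 + 3\right) \left(1 + \left(3 + 1\right)\right) \left(-176\right) = - (1 + 4) \left(-176\right) = \left(-1\right) 5 \left(-176\right) = \left(-5\right) \left(-176\right) = 880$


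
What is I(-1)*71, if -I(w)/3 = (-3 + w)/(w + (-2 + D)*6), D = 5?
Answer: 852/17 ≈ 50.118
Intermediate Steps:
I(w) = -3*(-3 + w)/(18 + w) (I(w) = -3*(-3 + w)/(w + (-2 + 5)*6) = -3*(-3 + w)/(w + 3*6) = -3*(-3 + w)/(w + 18) = -3*(-3 + w)/(18 + w))
I(-1)*71 = (3*(3 - 1*(-1))/(18 - 1))*71 = (3*(3 + 1)/17)*71 = (3*(1/17)*4)*71 = (12/17)*71 = 852/17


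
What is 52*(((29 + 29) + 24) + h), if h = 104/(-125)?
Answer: 527592/125 ≈ 4220.7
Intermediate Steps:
h = -104/125 (h = 104*(-1/125) = -104/125 ≈ -0.83200)
52*(((29 + 29) + 24) + h) = 52*(((29 + 29) + 24) - 104/125) = 52*((58 + 24) - 104/125) = 52*(82 - 104/125) = 52*(10146/125) = 527592/125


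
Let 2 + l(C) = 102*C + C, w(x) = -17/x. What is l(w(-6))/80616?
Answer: 1739/483696 ≈ 0.0035952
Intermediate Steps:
l(C) = -2 + 103*C (l(C) = -2 + (102*C + C) = -2 + 103*C)
l(w(-6))/80616 = (-2 + 103*(-17/(-6)))/80616 = (-2 + 103*(-17*(-⅙)))*(1/80616) = (-2 + 103*(17/6))*(1/80616) = (-2 + 1751/6)*(1/80616) = (1739/6)*(1/80616) = 1739/483696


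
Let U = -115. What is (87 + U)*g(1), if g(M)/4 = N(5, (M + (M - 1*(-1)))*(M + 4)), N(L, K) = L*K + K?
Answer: -10080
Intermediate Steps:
N(L, K) = K + K*L (N(L, K) = K*L + K = K + K*L)
g(M) = 24*(1 + 2*M)*(4 + M) (g(M) = 4*(((M + (M - 1*(-1)))*(M + 4))*(1 + 5)) = 4*(((M + (M + 1))*(4 + M))*6) = 4*(((M + (1 + M))*(4 + M))*6) = 4*(((1 + 2*M)*(4 + M))*6) = 4*(6*(1 + 2*M)*(4 + M)) = 24*(1 + 2*M)*(4 + M))
(87 + U)*g(1) = (87 - 115)*(96 + 48*1² + 216*1) = -28*(96 + 48*1 + 216) = -28*(96 + 48 + 216) = -28*360 = -10080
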